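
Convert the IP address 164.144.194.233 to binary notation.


164 = 10100100
144 = 10010000
194 = 11000010
233 = 11101001
Binary: 10100100.10010000.11000010.11101001


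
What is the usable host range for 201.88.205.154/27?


Network: 201.88.205.128
Broadcast: 201.88.205.159
First usable = network + 1
Last usable = broadcast - 1
Range: 201.88.205.129 to 201.88.205.158


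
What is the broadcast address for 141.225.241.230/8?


Network: 141.0.0.0/8
Host bits = 24
Set all host bits to 1:
Broadcast: 141.255.255.255


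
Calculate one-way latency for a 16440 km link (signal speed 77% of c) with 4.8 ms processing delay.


Speed = 0.77 * 3e5 km/s = 231000 km/s
Propagation delay = 16440 / 231000 = 0.0712 s = 71.1688 ms
Processing delay = 4.8 ms
Total one-way latency = 75.9688 ms


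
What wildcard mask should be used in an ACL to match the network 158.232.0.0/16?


Subnet mask: 255.255.0.0
Wildcard = 255.255.255.255 - subnet mask
255 - 255 = 0
255 - 255 = 0
255 - 0 = 255
255 - 0 = 255
Wildcard: 0.0.255.255


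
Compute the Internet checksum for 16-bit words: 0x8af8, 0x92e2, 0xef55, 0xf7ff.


Sum all words (with carry folding):
+ 0x8af8 = 0x8af8
+ 0x92e2 = 0x1ddb
+ 0xef55 = 0x0d31
+ 0xf7ff = 0x0531
One's complement: ~0x0531
Checksum = 0xface


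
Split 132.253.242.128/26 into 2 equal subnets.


New prefix = 26 + 1 = 27
Each subnet has 32 addresses
  132.253.242.128/27
  132.253.242.160/27
Subnets: 132.253.242.128/27, 132.253.242.160/27


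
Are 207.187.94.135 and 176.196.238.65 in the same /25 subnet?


Mask: 255.255.255.128
207.187.94.135 AND mask = 207.187.94.128
176.196.238.65 AND mask = 176.196.238.0
No, different subnets (207.187.94.128 vs 176.196.238.0)


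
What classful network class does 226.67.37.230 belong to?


First octet: 226
Binary: 11100010
1110xxxx -> Class D (224-239)
Class D (multicast), default mask N/A


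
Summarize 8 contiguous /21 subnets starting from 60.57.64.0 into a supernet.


Original prefix: /21
Number of subnets: 8 = 2^3
New prefix = 21 - 3 = 18
Supernet: 60.57.64.0/18


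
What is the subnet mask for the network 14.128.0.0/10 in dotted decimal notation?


/10 means 10 network bits, 22 host bits
Binary: 11111111110000000000000000000000
Mask: 255.192.0.0


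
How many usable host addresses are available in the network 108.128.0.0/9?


Host bits = 32 - 9 = 23
Total addresses = 2^23 = 8388608
Usable = total - 2 (network and broadcast)
Usable hosts: 8388606


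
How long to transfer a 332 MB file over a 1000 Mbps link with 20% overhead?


Effective throughput = 1000 * (1 - 20/100) = 800 Mbps
File size in Mb = 332 * 8 = 2656 Mb
Time = 2656 / 800
Time = 3.32 seconds


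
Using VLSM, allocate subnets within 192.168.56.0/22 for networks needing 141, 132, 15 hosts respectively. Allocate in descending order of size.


141 hosts -> /24 (254 usable): 192.168.56.0/24
132 hosts -> /24 (254 usable): 192.168.57.0/24
15 hosts -> /27 (30 usable): 192.168.58.0/27
Allocation: 192.168.56.0/24 (141 hosts, 254 usable); 192.168.57.0/24 (132 hosts, 254 usable); 192.168.58.0/27 (15 hosts, 30 usable)


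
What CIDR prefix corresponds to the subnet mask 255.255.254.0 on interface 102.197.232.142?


Binary: 11111111.11111111.11111110.00000000
Count leading 1s
Prefix: /23


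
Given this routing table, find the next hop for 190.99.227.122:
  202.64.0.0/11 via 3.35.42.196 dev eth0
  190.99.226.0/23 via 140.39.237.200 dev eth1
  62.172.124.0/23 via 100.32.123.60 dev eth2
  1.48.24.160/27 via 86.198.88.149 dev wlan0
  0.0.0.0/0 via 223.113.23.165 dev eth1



Longest prefix match for 190.99.227.122:
  /11 202.64.0.0: no
  /23 190.99.226.0: MATCH
  /23 62.172.124.0: no
  /27 1.48.24.160: no
  /0 0.0.0.0: MATCH
Selected: next-hop 140.39.237.200 via eth1 (matched /23)


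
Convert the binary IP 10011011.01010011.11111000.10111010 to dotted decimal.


10011011 = 155
01010011 = 83
11111000 = 248
10111010 = 186
IP: 155.83.248.186


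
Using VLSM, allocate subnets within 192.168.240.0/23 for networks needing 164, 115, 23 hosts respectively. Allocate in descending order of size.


164 hosts -> /24 (254 usable): 192.168.240.0/24
115 hosts -> /25 (126 usable): 192.168.241.0/25
23 hosts -> /27 (30 usable): 192.168.241.128/27
Allocation: 192.168.240.0/24 (164 hosts, 254 usable); 192.168.241.0/25 (115 hosts, 126 usable); 192.168.241.128/27 (23 hosts, 30 usable)


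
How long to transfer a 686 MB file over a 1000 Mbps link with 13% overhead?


Effective throughput = 1000 * (1 - 13/100) = 870 Mbps
File size in Mb = 686 * 8 = 5488 Mb
Time = 5488 / 870
Time = 6.308 seconds


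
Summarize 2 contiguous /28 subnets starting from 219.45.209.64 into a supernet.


Original prefix: /28
Number of subnets: 2 = 2^1
New prefix = 28 - 1 = 27
Supernet: 219.45.209.64/27


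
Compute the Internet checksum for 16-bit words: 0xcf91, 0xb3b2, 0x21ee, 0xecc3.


Sum all words (with carry folding):
+ 0xcf91 = 0xcf91
+ 0xb3b2 = 0x8344
+ 0x21ee = 0xa532
+ 0xecc3 = 0x91f6
One's complement: ~0x91f6
Checksum = 0x6e09


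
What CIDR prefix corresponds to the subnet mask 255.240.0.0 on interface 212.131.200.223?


Binary: 11111111.11110000.00000000.00000000
Count leading 1s
Prefix: /12


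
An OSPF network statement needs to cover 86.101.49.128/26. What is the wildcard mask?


Subnet mask: 255.255.255.192
Wildcard = 255.255.255.255 - subnet mask
255 - 255 = 0
255 - 255 = 0
255 - 255 = 0
255 - 192 = 63
Wildcard: 0.0.0.63


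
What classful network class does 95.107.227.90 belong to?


First octet: 95
Binary: 01011111
0xxxxxxx -> Class A (1-126)
Class A, default mask 255.0.0.0 (/8)


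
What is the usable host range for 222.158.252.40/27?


Network: 222.158.252.32
Broadcast: 222.158.252.63
First usable = network + 1
Last usable = broadcast - 1
Range: 222.158.252.33 to 222.158.252.62


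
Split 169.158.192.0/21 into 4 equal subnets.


New prefix = 21 + 2 = 23
Each subnet has 512 addresses
  169.158.192.0/23
  169.158.194.0/23
  169.158.196.0/23
  169.158.198.0/23
Subnets: 169.158.192.0/23, 169.158.194.0/23, 169.158.196.0/23, 169.158.198.0/23


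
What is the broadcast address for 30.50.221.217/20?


Network: 30.50.208.0/20
Host bits = 12
Set all host bits to 1:
Broadcast: 30.50.223.255


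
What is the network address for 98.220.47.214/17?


IP:   01100010.11011100.00101111.11010110
Mask: 11111111.11111111.10000000.00000000
AND operation:
Net:  01100010.11011100.00000000.00000000
Network: 98.220.0.0/17


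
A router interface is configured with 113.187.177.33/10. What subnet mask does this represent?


/10 means 10 network bits, 22 host bits
Binary: 11111111110000000000000000000000
Mask: 255.192.0.0


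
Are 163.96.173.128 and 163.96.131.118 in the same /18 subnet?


Mask: 255.255.192.0
163.96.173.128 AND mask = 163.96.128.0
163.96.131.118 AND mask = 163.96.128.0
Yes, same subnet (163.96.128.0)


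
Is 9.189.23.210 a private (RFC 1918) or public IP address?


RFC 1918 private ranges:
  10.0.0.0/8 (10.0.0.0 - 10.255.255.255)
  172.16.0.0/12 (172.16.0.0 - 172.31.255.255)
  192.168.0.0/16 (192.168.0.0 - 192.168.255.255)
Public (not in any RFC 1918 range)


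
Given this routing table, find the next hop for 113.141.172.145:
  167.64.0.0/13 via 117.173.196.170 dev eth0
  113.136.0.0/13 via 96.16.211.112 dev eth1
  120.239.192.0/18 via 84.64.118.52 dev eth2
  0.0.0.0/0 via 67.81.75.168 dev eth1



Longest prefix match for 113.141.172.145:
  /13 167.64.0.0: no
  /13 113.136.0.0: MATCH
  /18 120.239.192.0: no
  /0 0.0.0.0: MATCH
Selected: next-hop 96.16.211.112 via eth1 (matched /13)


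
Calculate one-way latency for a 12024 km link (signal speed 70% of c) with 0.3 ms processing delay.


Speed = 0.7 * 3e5 km/s = 210000 km/s
Propagation delay = 12024 / 210000 = 0.0573 s = 57.2571 ms
Processing delay = 0.3 ms
Total one-way latency = 57.5571 ms


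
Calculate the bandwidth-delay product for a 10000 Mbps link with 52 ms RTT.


BDP = bandwidth * RTT
= 10000 Mbps * 52 ms
= 10000 * 1e6 * 52 / 1000 bits
= 520000000 bits
= 65000000 bytes
= 63476.5625 KB
BDP = 520000000 bits (65000000 bytes)


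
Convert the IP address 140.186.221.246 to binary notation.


140 = 10001100
186 = 10111010
221 = 11011101
246 = 11110110
Binary: 10001100.10111010.11011101.11110110


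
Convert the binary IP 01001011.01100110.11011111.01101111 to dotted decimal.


01001011 = 75
01100110 = 102
11011111 = 223
01101111 = 111
IP: 75.102.223.111


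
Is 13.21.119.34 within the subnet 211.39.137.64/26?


Subnet network: 211.39.137.64
Test IP AND mask: 13.21.119.0
No, 13.21.119.34 is not in 211.39.137.64/26


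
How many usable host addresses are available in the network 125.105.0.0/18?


Host bits = 32 - 18 = 14
Total addresses = 2^14 = 16384
Usable = total - 2 (network and broadcast)
Usable hosts: 16382


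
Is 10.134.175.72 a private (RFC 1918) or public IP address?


RFC 1918 private ranges:
  10.0.0.0/8 (10.0.0.0 - 10.255.255.255)
  172.16.0.0/12 (172.16.0.0 - 172.31.255.255)
  192.168.0.0/16 (192.168.0.0 - 192.168.255.255)
Private (in 10.0.0.0/8)


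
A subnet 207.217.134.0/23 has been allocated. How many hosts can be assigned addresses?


Host bits = 32 - 23 = 9
Total addresses = 2^9 = 512
Usable = total - 2 (network and broadcast)
Usable hosts: 510


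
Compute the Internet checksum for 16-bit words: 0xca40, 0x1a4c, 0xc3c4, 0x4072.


Sum all words (with carry folding):
+ 0xca40 = 0xca40
+ 0x1a4c = 0xe48c
+ 0xc3c4 = 0xa851
+ 0x4072 = 0xe8c3
One's complement: ~0xe8c3
Checksum = 0x173c


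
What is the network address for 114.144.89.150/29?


IP:   01110010.10010000.01011001.10010110
Mask: 11111111.11111111.11111111.11111000
AND operation:
Net:  01110010.10010000.01011001.10010000
Network: 114.144.89.144/29


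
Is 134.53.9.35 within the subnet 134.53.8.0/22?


Subnet network: 134.53.8.0
Test IP AND mask: 134.53.8.0
Yes, 134.53.9.35 is in 134.53.8.0/22


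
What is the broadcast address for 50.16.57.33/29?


Network: 50.16.57.32/29
Host bits = 3
Set all host bits to 1:
Broadcast: 50.16.57.39


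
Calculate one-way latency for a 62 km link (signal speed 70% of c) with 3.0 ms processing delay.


Speed = 0.7 * 3e5 km/s = 210000 km/s
Propagation delay = 62 / 210000 = 0.0003 s = 0.2952 ms
Processing delay = 3.0 ms
Total one-way latency = 3.2952 ms


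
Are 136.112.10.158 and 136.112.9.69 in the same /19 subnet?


Mask: 255.255.224.0
136.112.10.158 AND mask = 136.112.0.0
136.112.9.69 AND mask = 136.112.0.0
Yes, same subnet (136.112.0.0)


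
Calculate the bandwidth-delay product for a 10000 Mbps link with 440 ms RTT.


BDP = bandwidth * RTT
= 10000 Mbps * 440 ms
= 10000 * 1e6 * 440 / 1000 bits
= 4400000000 bits
= 550000000 bytes
= 537109.375 KB
BDP = 4400000000 bits (550000000 bytes)


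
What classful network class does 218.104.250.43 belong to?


First octet: 218
Binary: 11011010
110xxxxx -> Class C (192-223)
Class C, default mask 255.255.255.0 (/24)


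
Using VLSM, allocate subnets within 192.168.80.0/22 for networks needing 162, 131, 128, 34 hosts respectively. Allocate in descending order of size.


162 hosts -> /24 (254 usable): 192.168.80.0/24
131 hosts -> /24 (254 usable): 192.168.81.0/24
128 hosts -> /24 (254 usable): 192.168.82.0/24
34 hosts -> /26 (62 usable): 192.168.83.0/26
Allocation: 192.168.80.0/24 (162 hosts, 254 usable); 192.168.81.0/24 (131 hosts, 254 usable); 192.168.82.0/24 (128 hosts, 254 usable); 192.168.83.0/26 (34 hosts, 62 usable)


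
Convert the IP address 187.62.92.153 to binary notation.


187 = 10111011
62 = 00111110
92 = 01011100
153 = 10011001
Binary: 10111011.00111110.01011100.10011001


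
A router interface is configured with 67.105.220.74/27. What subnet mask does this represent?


/27 means 27 network bits, 5 host bits
Binary: 11111111111111111111111111100000
Mask: 255.255.255.224


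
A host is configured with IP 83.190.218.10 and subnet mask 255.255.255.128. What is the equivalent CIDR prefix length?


Binary: 11111111.11111111.11111111.10000000
Count leading 1s
Prefix: /25


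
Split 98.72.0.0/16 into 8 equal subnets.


New prefix = 16 + 3 = 19
Each subnet has 8192 addresses
  98.72.0.0/19
  98.72.32.0/19
  98.72.64.0/19
  98.72.96.0/19
  98.72.128.0/19
  98.72.160.0/19
  98.72.192.0/19
  98.72.224.0/19
Subnets: 98.72.0.0/19, 98.72.32.0/19, 98.72.64.0/19, 98.72.96.0/19, 98.72.128.0/19, 98.72.160.0/19, 98.72.192.0/19, 98.72.224.0/19


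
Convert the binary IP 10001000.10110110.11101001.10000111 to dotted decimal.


10001000 = 136
10110110 = 182
11101001 = 233
10000111 = 135
IP: 136.182.233.135


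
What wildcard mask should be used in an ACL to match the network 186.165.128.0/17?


Subnet mask: 255.255.128.0
Wildcard = 255.255.255.255 - subnet mask
255 - 255 = 0
255 - 255 = 0
255 - 128 = 127
255 - 0 = 255
Wildcard: 0.0.127.255


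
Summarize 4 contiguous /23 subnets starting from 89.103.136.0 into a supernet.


Original prefix: /23
Number of subnets: 4 = 2^2
New prefix = 23 - 2 = 21
Supernet: 89.103.136.0/21


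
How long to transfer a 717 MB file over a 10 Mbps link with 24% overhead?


Effective throughput = 10 * (1 - 24/100) = 7.6 Mbps
File size in Mb = 717 * 8 = 5736 Mb
Time = 5736 / 7.6
Time = 754.7368 seconds


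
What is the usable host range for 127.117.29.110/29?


Network: 127.117.29.104
Broadcast: 127.117.29.111
First usable = network + 1
Last usable = broadcast - 1
Range: 127.117.29.105 to 127.117.29.110


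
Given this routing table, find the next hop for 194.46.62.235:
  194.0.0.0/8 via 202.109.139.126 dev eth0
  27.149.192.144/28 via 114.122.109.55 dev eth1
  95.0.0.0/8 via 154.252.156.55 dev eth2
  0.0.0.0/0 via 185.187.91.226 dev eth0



Longest prefix match for 194.46.62.235:
  /8 194.0.0.0: MATCH
  /28 27.149.192.144: no
  /8 95.0.0.0: no
  /0 0.0.0.0: MATCH
Selected: next-hop 202.109.139.126 via eth0 (matched /8)


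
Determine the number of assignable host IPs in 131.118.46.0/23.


Host bits = 32 - 23 = 9
Total addresses = 2^9 = 512
Usable = total - 2 (network and broadcast)
Usable hosts: 510


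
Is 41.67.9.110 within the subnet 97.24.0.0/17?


Subnet network: 97.24.0.0
Test IP AND mask: 41.67.0.0
No, 41.67.9.110 is not in 97.24.0.0/17


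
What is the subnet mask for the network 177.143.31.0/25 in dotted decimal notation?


/25 means 25 network bits, 7 host bits
Binary: 11111111111111111111111110000000
Mask: 255.255.255.128


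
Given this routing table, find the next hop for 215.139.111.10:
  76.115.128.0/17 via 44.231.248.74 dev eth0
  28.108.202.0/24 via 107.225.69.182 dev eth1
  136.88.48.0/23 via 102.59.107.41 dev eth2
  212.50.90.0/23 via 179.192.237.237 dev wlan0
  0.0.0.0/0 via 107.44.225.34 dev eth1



Longest prefix match for 215.139.111.10:
  /17 76.115.128.0: no
  /24 28.108.202.0: no
  /23 136.88.48.0: no
  /23 212.50.90.0: no
  /0 0.0.0.0: MATCH
Selected: next-hop 107.44.225.34 via eth1 (matched /0)


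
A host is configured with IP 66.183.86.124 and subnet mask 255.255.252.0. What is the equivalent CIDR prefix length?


Binary: 11111111.11111111.11111100.00000000
Count leading 1s
Prefix: /22


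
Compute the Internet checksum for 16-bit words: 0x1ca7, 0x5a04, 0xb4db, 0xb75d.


Sum all words (with carry folding):
+ 0x1ca7 = 0x1ca7
+ 0x5a04 = 0x76ab
+ 0xb4db = 0x2b87
+ 0xb75d = 0xe2e4
One's complement: ~0xe2e4
Checksum = 0x1d1b


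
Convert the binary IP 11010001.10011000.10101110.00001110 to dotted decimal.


11010001 = 209
10011000 = 152
10101110 = 174
00001110 = 14
IP: 209.152.174.14


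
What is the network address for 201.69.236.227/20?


IP:   11001001.01000101.11101100.11100011
Mask: 11111111.11111111.11110000.00000000
AND operation:
Net:  11001001.01000101.11100000.00000000
Network: 201.69.224.0/20


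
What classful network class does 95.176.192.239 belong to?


First octet: 95
Binary: 01011111
0xxxxxxx -> Class A (1-126)
Class A, default mask 255.0.0.0 (/8)


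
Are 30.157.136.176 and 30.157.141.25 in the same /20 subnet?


Mask: 255.255.240.0
30.157.136.176 AND mask = 30.157.128.0
30.157.141.25 AND mask = 30.157.128.0
Yes, same subnet (30.157.128.0)


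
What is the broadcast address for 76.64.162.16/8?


Network: 76.0.0.0/8
Host bits = 24
Set all host bits to 1:
Broadcast: 76.255.255.255


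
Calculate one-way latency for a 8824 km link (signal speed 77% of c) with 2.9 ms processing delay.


Speed = 0.77 * 3e5 km/s = 231000 km/s
Propagation delay = 8824 / 231000 = 0.0382 s = 38.1991 ms
Processing delay = 2.9 ms
Total one-way latency = 41.0991 ms


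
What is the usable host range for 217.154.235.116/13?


Network: 217.152.0.0
Broadcast: 217.159.255.255
First usable = network + 1
Last usable = broadcast - 1
Range: 217.152.0.1 to 217.159.255.254


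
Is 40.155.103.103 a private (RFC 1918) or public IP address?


RFC 1918 private ranges:
  10.0.0.0/8 (10.0.0.0 - 10.255.255.255)
  172.16.0.0/12 (172.16.0.0 - 172.31.255.255)
  192.168.0.0/16 (192.168.0.0 - 192.168.255.255)
Public (not in any RFC 1918 range)


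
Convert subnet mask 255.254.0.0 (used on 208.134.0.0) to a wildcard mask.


Subnet mask: 255.254.0.0
Wildcard = 255.255.255.255 - subnet mask
255 - 255 = 0
255 - 254 = 1
255 - 0 = 255
255 - 0 = 255
Wildcard: 0.1.255.255


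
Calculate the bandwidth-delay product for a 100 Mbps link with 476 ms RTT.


BDP = bandwidth * RTT
= 100 Mbps * 476 ms
= 100 * 1e6 * 476 / 1000 bits
= 47600000 bits
= 5950000 bytes
= 5810.5469 KB
BDP = 47600000 bits (5950000 bytes)


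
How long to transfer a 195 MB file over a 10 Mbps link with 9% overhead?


Effective throughput = 10 * (1 - 9/100) = 9.1 Mbps
File size in Mb = 195 * 8 = 1560 Mb
Time = 1560 / 9.1
Time = 171.4286 seconds


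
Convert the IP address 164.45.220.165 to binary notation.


164 = 10100100
45 = 00101101
220 = 11011100
165 = 10100101
Binary: 10100100.00101101.11011100.10100101


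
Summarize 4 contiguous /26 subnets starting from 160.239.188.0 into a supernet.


Original prefix: /26
Number of subnets: 4 = 2^2
New prefix = 26 - 2 = 24
Supernet: 160.239.188.0/24


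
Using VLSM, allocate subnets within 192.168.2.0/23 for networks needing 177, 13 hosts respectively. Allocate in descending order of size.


177 hosts -> /24 (254 usable): 192.168.2.0/24
13 hosts -> /28 (14 usable): 192.168.3.0/28
Allocation: 192.168.2.0/24 (177 hosts, 254 usable); 192.168.3.0/28 (13 hosts, 14 usable)


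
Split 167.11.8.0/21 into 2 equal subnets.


New prefix = 21 + 1 = 22
Each subnet has 1024 addresses
  167.11.8.0/22
  167.11.12.0/22
Subnets: 167.11.8.0/22, 167.11.12.0/22


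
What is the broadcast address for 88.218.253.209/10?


Network: 88.192.0.0/10
Host bits = 22
Set all host bits to 1:
Broadcast: 88.255.255.255


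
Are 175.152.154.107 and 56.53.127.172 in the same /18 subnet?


Mask: 255.255.192.0
175.152.154.107 AND mask = 175.152.128.0
56.53.127.172 AND mask = 56.53.64.0
No, different subnets (175.152.128.0 vs 56.53.64.0)


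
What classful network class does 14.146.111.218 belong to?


First octet: 14
Binary: 00001110
0xxxxxxx -> Class A (1-126)
Class A, default mask 255.0.0.0 (/8)


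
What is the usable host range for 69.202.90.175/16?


Network: 69.202.0.0
Broadcast: 69.202.255.255
First usable = network + 1
Last usable = broadcast - 1
Range: 69.202.0.1 to 69.202.255.254


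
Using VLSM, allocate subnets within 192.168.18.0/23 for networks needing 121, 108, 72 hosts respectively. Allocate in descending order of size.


121 hosts -> /25 (126 usable): 192.168.18.0/25
108 hosts -> /25 (126 usable): 192.168.18.128/25
72 hosts -> /25 (126 usable): 192.168.19.0/25
Allocation: 192.168.18.0/25 (121 hosts, 126 usable); 192.168.18.128/25 (108 hosts, 126 usable); 192.168.19.0/25 (72 hosts, 126 usable)


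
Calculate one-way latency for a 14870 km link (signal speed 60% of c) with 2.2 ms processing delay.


Speed = 0.6 * 3e5 km/s = 180000 km/s
Propagation delay = 14870 / 180000 = 0.0826 s = 82.6111 ms
Processing delay = 2.2 ms
Total one-way latency = 84.8111 ms


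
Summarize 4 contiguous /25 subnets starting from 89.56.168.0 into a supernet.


Original prefix: /25
Number of subnets: 4 = 2^2
New prefix = 25 - 2 = 23
Supernet: 89.56.168.0/23


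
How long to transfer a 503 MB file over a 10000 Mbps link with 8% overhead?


Effective throughput = 10000 * (1 - 8/100) = 9200 Mbps
File size in Mb = 503 * 8 = 4024 Mb
Time = 4024 / 9200
Time = 0.4374 seconds


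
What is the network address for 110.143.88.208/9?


IP:   01101110.10001111.01011000.11010000
Mask: 11111111.10000000.00000000.00000000
AND operation:
Net:  01101110.10000000.00000000.00000000
Network: 110.128.0.0/9


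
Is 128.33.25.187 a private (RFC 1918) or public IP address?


RFC 1918 private ranges:
  10.0.0.0/8 (10.0.0.0 - 10.255.255.255)
  172.16.0.0/12 (172.16.0.0 - 172.31.255.255)
  192.168.0.0/16 (192.168.0.0 - 192.168.255.255)
Public (not in any RFC 1918 range)


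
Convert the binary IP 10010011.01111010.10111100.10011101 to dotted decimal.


10010011 = 147
01111010 = 122
10111100 = 188
10011101 = 157
IP: 147.122.188.157


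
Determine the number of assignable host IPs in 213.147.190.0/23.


Host bits = 32 - 23 = 9
Total addresses = 2^9 = 512
Usable = total - 2 (network and broadcast)
Usable hosts: 510


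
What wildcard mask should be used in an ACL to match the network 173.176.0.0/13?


Subnet mask: 255.248.0.0
Wildcard = 255.255.255.255 - subnet mask
255 - 255 = 0
255 - 248 = 7
255 - 0 = 255
255 - 0 = 255
Wildcard: 0.7.255.255


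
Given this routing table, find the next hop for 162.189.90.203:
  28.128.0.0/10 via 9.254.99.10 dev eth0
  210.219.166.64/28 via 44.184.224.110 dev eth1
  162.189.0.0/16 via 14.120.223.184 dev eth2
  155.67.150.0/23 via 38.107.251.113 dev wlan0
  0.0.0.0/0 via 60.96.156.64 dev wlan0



Longest prefix match for 162.189.90.203:
  /10 28.128.0.0: no
  /28 210.219.166.64: no
  /16 162.189.0.0: MATCH
  /23 155.67.150.0: no
  /0 0.0.0.0: MATCH
Selected: next-hop 14.120.223.184 via eth2 (matched /16)


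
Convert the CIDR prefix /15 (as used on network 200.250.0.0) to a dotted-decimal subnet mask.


/15 means 15 network bits, 17 host bits
Binary: 11111111111111100000000000000000
Mask: 255.254.0.0


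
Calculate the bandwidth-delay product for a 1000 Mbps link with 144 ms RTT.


BDP = bandwidth * RTT
= 1000 Mbps * 144 ms
= 1000 * 1e6 * 144 / 1000 bits
= 144000000 bits
= 18000000 bytes
= 17578.125 KB
BDP = 144000000 bits (18000000 bytes)


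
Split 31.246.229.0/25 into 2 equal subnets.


New prefix = 25 + 1 = 26
Each subnet has 64 addresses
  31.246.229.0/26
  31.246.229.64/26
Subnets: 31.246.229.0/26, 31.246.229.64/26


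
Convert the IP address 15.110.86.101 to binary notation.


15 = 00001111
110 = 01101110
86 = 01010110
101 = 01100101
Binary: 00001111.01101110.01010110.01100101


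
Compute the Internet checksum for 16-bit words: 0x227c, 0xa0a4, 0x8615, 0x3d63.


Sum all words (with carry folding):
+ 0x227c = 0x227c
+ 0xa0a4 = 0xc320
+ 0x8615 = 0x4936
+ 0x3d63 = 0x8699
One's complement: ~0x8699
Checksum = 0x7966


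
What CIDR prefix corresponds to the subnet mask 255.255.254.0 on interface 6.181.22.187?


Binary: 11111111.11111111.11111110.00000000
Count leading 1s
Prefix: /23


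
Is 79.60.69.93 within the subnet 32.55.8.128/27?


Subnet network: 32.55.8.128
Test IP AND mask: 79.60.69.64
No, 79.60.69.93 is not in 32.55.8.128/27


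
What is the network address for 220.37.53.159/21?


IP:   11011100.00100101.00110101.10011111
Mask: 11111111.11111111.11111000.00000000
AND operation:
Net:  11011100.00100101.00110000.00000000
Network: 220.37.48.0/21


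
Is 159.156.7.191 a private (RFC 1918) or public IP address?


RFC 1918 private ranges:
  10.0.0.0/8 (10.0.0.0 - 10.255.255.255)
  172.16.0.0/12 (172.16.0.0 - 172.31.255.255)
  192.168.0.0/16 (192.168.0.0 - 192.168.255.255)
Public (not in any RFC 1918 range)


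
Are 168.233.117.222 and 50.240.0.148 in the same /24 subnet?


Mask: 255.255.255.0
168.233.117.222 AND mask = 168.233.117.0
50.240.0.148 AND mask = 50.240.0.0
No, different subnets (168.233.117.0 vs 50.240.0.0)


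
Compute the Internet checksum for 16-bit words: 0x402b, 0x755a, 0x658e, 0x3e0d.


Sum all words (with carry folding):
+ 0x402b = 0x402b
+ 0x755a = 0xb585
+ 0x658e = 0x1b14
+ 0x3e0d = 0x5921
One's complement: ~0x5921
Checksum = 0xa6de


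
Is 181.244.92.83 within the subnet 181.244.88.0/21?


Subnet network: 181.244.88.0
Test IP AND mask: 181.244.88.0
Yes, 181.244.92.83 is in 181.244.88.0/21


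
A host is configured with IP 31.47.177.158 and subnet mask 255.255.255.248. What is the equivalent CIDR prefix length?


Binary: 11111111.11111111.11111111.11111000
Count leading 1s
Prefix: /29


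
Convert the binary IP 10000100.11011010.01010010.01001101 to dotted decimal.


10000100 = 132
11011010 = 218
01010010 = 82
01001101 = 77
IP: 132.218.82.77


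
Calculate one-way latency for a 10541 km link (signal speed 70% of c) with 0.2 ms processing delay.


Speed = 0.7 * 3e5 km/s = 210000 km/s
Propagation delay = 10541 / 210000 = 0.0502 s = 50.1952 ms
Processing delay = 0.2 ms
Total one-way latency = 50.3952 ms


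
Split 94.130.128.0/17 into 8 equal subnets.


New prefix = 17 + 3 = 20
Each subnet has 4096 addresses
  94.130.128.0/20
  94.130.144.0/20
  94.130.160.0/20
  94.130.176.0/20
  94.130.192.0/20
  94.130.208.0/20
  94.130.224.0/20
  94.130.240.0/20
Subnets: 94.130.128.0/20, 94.130.144.0/20, 94.130.160.0/20, 94.130.176.0/20, 94.130.192.0/20, 94.130.208.0/20, 94.130.224.0/20, 94.130.240.0/20


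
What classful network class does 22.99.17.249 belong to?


First octet: 22
Binary: 00010110
0xxxxxxx -> Class A (1-126)
Class A, default mask 255.0.0.0 (/8)


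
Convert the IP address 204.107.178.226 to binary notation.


204 = 11001100
107 = 01101011
178 = 10110010
226 = 11100010
Binary: 11001100.01101011.10110010.11100010


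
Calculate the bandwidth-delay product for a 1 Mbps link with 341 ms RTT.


BDP = bandwidth * RTT
= 1 Mbps * 341 ms
= 1 * 1e6 * 341 / 1000 bits
= 341000 bits
= 42625 bytes
= 41.626 KB
BDP = 341000 bits (42625 bytes)


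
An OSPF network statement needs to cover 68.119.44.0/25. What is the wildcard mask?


Subnet mask: 255.255.255.128
Wildcard = 255.255.255.255 - subnet mask
255 - 255 = 0
255 - 255 = 0
255 - 255 = 0
255 - 128 = 127
Wildcard: 0.0.0.127


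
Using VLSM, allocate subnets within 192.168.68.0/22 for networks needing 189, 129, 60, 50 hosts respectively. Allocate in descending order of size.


189 hosts -> /24 (254 usable): 192.168.68.0/24
129 hosts -> /24 (254 usable): 192.168.69.0/24
60 hosts -> /26 (62 usable): 192.168.70.0/26
50 hosts -> /26 (62 usable): 192.168.70.64/26
Allocation: 192.168.68.0/24 (189 hosts, 254 usable); 192.168.69.0/24 (129 hosts, 254 usable); 192.168.70.0/26 (60 hosts, 62 usable); 192.168.70.64/26 (50 hosts, 62 usable)


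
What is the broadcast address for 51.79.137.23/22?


Network: 51.79.136.0/22
Host bits = 10
Set all host bits to 1:
Broadcast: 51.79.139.255


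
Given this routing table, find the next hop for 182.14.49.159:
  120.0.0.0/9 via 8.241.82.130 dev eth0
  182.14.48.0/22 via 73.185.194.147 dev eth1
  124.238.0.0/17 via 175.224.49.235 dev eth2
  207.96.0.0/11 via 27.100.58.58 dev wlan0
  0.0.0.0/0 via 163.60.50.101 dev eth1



Longest prefix match for 182.14.49.159:
  /9 120.0.0.0: no
  /22 182.14.48.0: MATCH
  /17 124.238.0.0: no
  /11 207.96.0.0: no
  /0 0.0.0.0: MATCH
Selected: next-hop 73.185.194.147 via eth1 (matched /22)


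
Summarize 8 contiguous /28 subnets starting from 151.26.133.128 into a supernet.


Original prefix: /28
Number of subnets: 8 = 2^3
New prefix = 28 - 3 = 25
Supernet: 151.26.133.128/25


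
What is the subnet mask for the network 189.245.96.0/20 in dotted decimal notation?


/20 means 20 network bits, 12 host bits
Binary: 11111111111111111111000000000000
Mask: 255.255.240.0


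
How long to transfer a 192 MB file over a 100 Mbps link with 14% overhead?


Effective throughput = 100 * (1 - 14/100) = 86 Mbps
File size in Mb = 192 * 8 = 1536 Mb
Time = 1536 / 86
Time = 17.8605 seconds


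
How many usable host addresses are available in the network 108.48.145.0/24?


Host bits = 32 - 24 = 8
Total addresses = 2^8 = 256
Usable = total - 2 (network and broadcast)
Usable hosts: 254


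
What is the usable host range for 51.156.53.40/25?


Network: 51.156.53.0
Broadcast: 51.156.53.127
First usable = network + 1
Last usable = broadcast - 1
Range: 51.156.53.1 to 51.156.53.126


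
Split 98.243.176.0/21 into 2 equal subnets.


New prefix = 21 + 1 = 22
Each subnet has 1024 addresses
  98.243.176.0/22
  98.243.180.0/22
Subnets: 98.243.176.0/22, 98.243.180.0/22


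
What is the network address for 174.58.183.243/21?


IP:   10101110.00111010.10110111.11110011
Mask: 11111111.11111111.11111000.00000000
AND operation:
Net:  10101110.00111010.10110000.00000000
Network: 174.58.176.0/21


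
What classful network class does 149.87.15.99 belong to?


First octet: 149
Binary: 10010101
10xxxxxx -> Class B (128-191)
Class B, default mask 255.255.0.0 (/16)


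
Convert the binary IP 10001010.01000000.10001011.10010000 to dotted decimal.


10001010 = 138
01000000 = 64
10001011 = 139
10010000 = 144
IP: 138.64.139.144


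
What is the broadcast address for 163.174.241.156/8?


Network: 163.0.0.0/8
Host bits = 24
Set all host bits to 1:
Broadcast: 163.255.255.255


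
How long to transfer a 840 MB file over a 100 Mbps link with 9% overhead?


Effective throughput = 100 * (1 - 9/100) = 91 Mbps
File size in Mb = 840 * 8 = 6720 Mb
Time = 6720 / 91
Time = 73.8462 seconds


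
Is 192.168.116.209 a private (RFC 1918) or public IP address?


RFC 1918 private ranges:
  10.0.0.0/8 (10.0.0.0 - 10.255.255.255)
  172.16.0.0/12 (172.16.0.0 - 172.31.255.255)
  192.168.0.0/16 (192.168.0.0 - 192.168.255.255)
Private (in 192.168.0.0/16)


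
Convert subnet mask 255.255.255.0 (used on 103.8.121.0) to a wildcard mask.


Subnet mask: 255.255.255.0
Wildcard = 255.255.255.255 - subnet mask
255 - 255 = 0
255 - 255 = 0
255 - 255 = 0
255 - 0 = 255
Wildcard: 0.0.0.255


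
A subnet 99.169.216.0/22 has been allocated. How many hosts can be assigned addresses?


Host bits = 32 - 22 = 10
Total addresses = 2^10 = 1024
Usable = total - 2 (network and broadcast)
Usable hosts: 1022


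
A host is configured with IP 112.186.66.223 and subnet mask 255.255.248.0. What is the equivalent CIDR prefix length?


Binary: 11111111.11111111.11111000.00000000
Count leading 1s
Prefix: /21


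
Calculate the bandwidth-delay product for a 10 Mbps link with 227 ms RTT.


BDP = bandwidth * RTT
= 10 Mbps * 227 ms
= 10 * 1e6 * 227 / 1000 bits
= 2270000 bits
= 283750 bytes
= 277.0996 KB
BDP = 2270000 bits (283750 bytes)


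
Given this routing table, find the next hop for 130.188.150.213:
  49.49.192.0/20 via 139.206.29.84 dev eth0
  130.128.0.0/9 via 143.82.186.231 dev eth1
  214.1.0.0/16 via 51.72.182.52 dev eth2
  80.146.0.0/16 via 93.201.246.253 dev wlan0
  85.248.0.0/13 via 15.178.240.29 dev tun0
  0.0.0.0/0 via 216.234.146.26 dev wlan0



Longest prefix match for 130.188.150.213:
  /20 49.49.192.0: no
  /9 130.128.0.0: MATCH
  /16 214.1.0.0: no
  /16 80.146.0.0: no
  /13 85.248.0.0: no
  /0 0.0.0.0: MATCH
Selected: next-hop 143.82.186.231 via eth1 (matched /9)


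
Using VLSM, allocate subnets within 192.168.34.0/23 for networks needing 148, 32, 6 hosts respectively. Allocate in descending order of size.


148 hosts -> /24 (254 usable): 192.168.34.0/24
32 hosts -> /26 (62 usable): 192.168.35.0/26
6 hosts -> /29 (6 usable): 192.168.35.64/29
Allocation: 192.168.34.0/24 (148 hosts, 254 usable); 192.168.35.0/26 (32 hosts, 62 usable); 192.168.35.64/29 (6 hosts, 6 usable)


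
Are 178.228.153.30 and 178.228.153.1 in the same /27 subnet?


Mask: 255.255.255.224
178.228.153.30 AND mask = 178.228.153.0
178.228.153.1 AND mask = 178.228.153.0
Yes, same subnet (178.228.153.0)


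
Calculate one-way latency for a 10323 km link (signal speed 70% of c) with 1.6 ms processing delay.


Speed = 0.7 * 3e5 km/s = 210000 km/s
Propagation delay = 10323 / 210000 = 0.0492 s = 49.1571 ms
Processing delay = 1.6 ms
Total one-way latency = 50.7571 ms


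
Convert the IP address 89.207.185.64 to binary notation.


89 = 01011001
207 = 11001111
185 = 10111001
64 = 01000000
Binary: 01011001.11001111.10111001.01000000


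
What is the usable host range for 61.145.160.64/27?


Network: 61.145.160.64
Broadcast: 61.145.160.95
First usable = network + 1
Last usable = broadcast - 1
Range: 61.145.160.65 to 61.145.160.94


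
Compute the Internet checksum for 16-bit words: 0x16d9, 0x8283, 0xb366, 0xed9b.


Sum all words (with carry folding):
+ 0x16d9 = 0x16d9
+ 0x8283 = 0x995c
+ 0xb366 = 0x4cc3
+ 0xed9b = 0x3a5f
One's complement: ~0x3a5f
Checksum = 0xc5a0


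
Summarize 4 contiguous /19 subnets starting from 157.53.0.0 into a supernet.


Original prefix: /19
Number of subnets: 4 = 2^2
New prefix = 19 - 2 = 17
Supernet: 157.53.0.0/17


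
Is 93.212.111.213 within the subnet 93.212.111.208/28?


Subnet network: 93.212.111.208
Test IP AND mask: 93.212.111.208
Yes, 93.212.111.213 is in 93.212.111.208/28


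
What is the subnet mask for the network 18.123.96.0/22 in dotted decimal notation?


/22 means 22 network bits, 10 host bits
Binary: 11111111111111111111110000000000
Mask: 255.255.252.0


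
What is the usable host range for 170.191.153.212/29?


Network: 170.191.153.208
Broadcast: 170.191.153.215
First usable = network + 1
Last usable = broadcast - 1
Range: 170.191.153.209 to 170.191.153.214


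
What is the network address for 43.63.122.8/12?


IP:   00101011.00111111.01111010.00001000
Mask: 11111111.11110000.00000000.00000000
AND operation:
Net:  00101011.00110000.00000000.00000000
Network: 43.48.0.0/12


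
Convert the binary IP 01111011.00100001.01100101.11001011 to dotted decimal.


01111011 = 123
00100001 = 33
01100101 = 101
11001011 = 203
IP: 123.33.101.203


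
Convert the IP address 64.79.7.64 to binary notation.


64 = 01000000
79 = 01001111
7 = 00000111
64 = 01000000
Binary: 01000000.01001111.00000111.01000000


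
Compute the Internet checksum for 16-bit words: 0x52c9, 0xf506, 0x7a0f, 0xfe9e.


Sum all words (with carry folding):
+ 0x52c9 = 0x52c9
+ 0xf506 = 0x47d0
+ 0x7a0f = 0xc1df
+ 0xfe9e = 0xc07e
One's complement: ~0xc07e
Checksum = 0x3f81


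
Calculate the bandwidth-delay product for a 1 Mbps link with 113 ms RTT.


BDP = bandwidth * RTT
= 1 Mbps * 113 ms
= 1 * 1e6 * 113 / 1000 bits
= 113000 bits
= 14125 bytes
= 13.7939 KB
BDP = 113000 bits (14125 bytes)


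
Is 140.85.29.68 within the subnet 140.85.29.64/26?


Subnet network: 140.85.29.64
Test IP AND mask: 140.85.29.64
Yes, 140.85.29.68 is in 140.85.29.64/26


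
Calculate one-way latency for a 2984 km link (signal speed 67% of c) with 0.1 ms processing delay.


Speed = 0.67 * 3e5 km/s = 201000 km/s
Propagation delay = 2984 / 201000 = 0.0148 s = 14.8458 ms
Processing delay = 0.1 ms
Total one-way latency = 14.9458 ms


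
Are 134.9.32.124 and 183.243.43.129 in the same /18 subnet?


Mask: 255.255.192.0
134.9.32.124 AND mask = 134.9.0.0
183.243.43.129 AND mask = 183.243.0.0
No, different subnets (134.9.0.0 vs 183.243.0.0)


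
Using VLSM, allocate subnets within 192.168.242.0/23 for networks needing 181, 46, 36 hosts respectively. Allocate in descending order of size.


181 hosts -> /24 (254 usable): 192.168.242.0/24
46 hosts -> /26 (62 usable): 192.168.243.0/26
36 hosts -> /26 (62 usable): 192.168.243.64/26
Allocation: 192.168.242.0/24 (181 hosts, 254 usable); 192.168.243.0/26 (46 hosts, 62 usable); 192.168.243.64/26 (36 hosts, 62 usable)


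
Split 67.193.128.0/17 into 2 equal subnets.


New prefix = 17 + 1 = 18
Each subnet has 16384 addresses
  67.193.128.0/18
  67.193.192.0/18
Subnets: 67.193.128.0/18, 67.193.192.0/18


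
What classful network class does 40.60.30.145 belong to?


First octet: 40
Binary: 00101000
0xxxxxxx -> Class A (1-126)
Class A, default mask 255.0.0.0 (/8)


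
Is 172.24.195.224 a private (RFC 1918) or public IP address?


RFC 1918 private ranges:
  10.0.0.0/8 (10.0.0.0 - 10.255.255.255)
  172.16.0.0/12 (172.16.0.0 - 172.31.255.255)
  192.168.0.0/16 (192.168.0.0 - 192.168.255.255)
Private (in 172.16.0.0/12)


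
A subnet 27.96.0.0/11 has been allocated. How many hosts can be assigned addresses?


Host bits = 32 - 11 = 21
Total addresses = 2^21 = 2097152
Usable = total - 2 (network and broadcast)
Usable hosts: 2097150


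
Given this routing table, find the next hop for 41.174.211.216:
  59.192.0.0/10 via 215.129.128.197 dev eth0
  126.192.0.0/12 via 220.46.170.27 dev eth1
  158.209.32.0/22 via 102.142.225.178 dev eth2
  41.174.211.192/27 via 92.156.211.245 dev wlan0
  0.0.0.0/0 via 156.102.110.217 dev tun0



Longest prefix match for 41.174.211.216:
  /10 59.192.0.0: no
  /12 126.192.0.0: no
  /22 158.209.32.0: no
  /27 41.174.211.192: MATCH
  /0 0.0.0.0: MATCH
Selected: next-hop 92.156.211.245 via wlan0 (matched /27)


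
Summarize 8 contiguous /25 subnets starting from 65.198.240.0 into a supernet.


Original prefix: /25
Number of subnets: 8 = 2^3
New prefix = 25 - 3 = 22
Supernet: 65.198.240.0/22


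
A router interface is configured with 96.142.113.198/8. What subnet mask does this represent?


/8 means 8 network bits, 24 host bits
Binary: 11111111000000000000000000000000
Mask: 255.0.0.0


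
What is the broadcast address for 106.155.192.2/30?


Network: 106.155.192.0/30
Host bits = 2
Set all host bits to 1:
Broadcast: 106.155.192.3


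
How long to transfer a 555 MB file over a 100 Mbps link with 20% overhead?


Effective throughput = 100 * (1 - 20/100) = 80 Mbps
File size in Mb = 555 * 8 = 4440 Mb
Time = 4440 / 80
Time = 55.5 seconds


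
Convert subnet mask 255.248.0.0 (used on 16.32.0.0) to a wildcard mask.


Subnet mask: 255.248.0.0
Wildcard = 255.255.255.255 - subnet mask
255 - 255 = 0
255 - 248 = 7
255 - 0 = 255
255 - 0 = 255
Wildcard: 0.7.255.255


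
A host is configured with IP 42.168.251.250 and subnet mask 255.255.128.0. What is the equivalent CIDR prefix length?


Binary: 11111111.11111111.10000000.00000000
Count leading 1s
Prefix: /17


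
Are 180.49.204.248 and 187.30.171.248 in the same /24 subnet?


Mask: 255.255.255.0
180.49.204.248 AND mask = 180.49.204.0
187.30.171.248 AND mask = 187.30.171.0
No, different subnets (180.49.204.0 vs 187.30.171.0)


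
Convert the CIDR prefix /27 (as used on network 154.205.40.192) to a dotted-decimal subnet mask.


/27 means 27 network bits, 5 host bits
Binary: 11111111111111111111111111100000
Mask: 255.255.255.224


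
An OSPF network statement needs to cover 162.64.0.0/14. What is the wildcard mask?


Subnet mask: 255.252.0.0
Wildcard = 255.255.255.255 - subnet mask
255 - 255 = 0
255 - 252 = 3
255 - 0 = 255
255 - 0 = 255
Wildcard: 0.3.255.255


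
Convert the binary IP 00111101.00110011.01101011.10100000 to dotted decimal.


00111101 = 61
00110011 = 51
01101011 = 107
10100000 = 160
IP: 61.51.107.160


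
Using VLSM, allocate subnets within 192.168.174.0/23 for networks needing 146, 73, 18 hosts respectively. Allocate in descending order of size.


146 hosts -> /24 (254 usable): 192.168.174.0/24
73 hosts -> /25 (126 usable): 192.168.175.0/25
18 hosts -> /27 (30 usable): 192.168.175.128/27
Allocation: 192.168.174.0/24 (146 hosts, 254 usable); 192.168.175.0/25 (73 hosts, 126 usable); 192.168.175.128/27 (18 hosts, 30 usable)
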